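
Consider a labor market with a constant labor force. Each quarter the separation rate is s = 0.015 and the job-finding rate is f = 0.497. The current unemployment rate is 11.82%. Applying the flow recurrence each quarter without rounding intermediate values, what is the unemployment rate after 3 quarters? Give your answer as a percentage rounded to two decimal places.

Unemployment rate after three quarters ≈ 3.96%.

With a fixed labor force, u_{t+1} = u_t + s·(1−u_t) − f·u_t = u_t·(1−s−f) + s.
Here 1−s−f = 0.488 and s = 0.015.
u_1 = 0.118200 × 0.488 + 0.015 = 0.072682.
u_2 = 0.072682 × 0.488 + 0.015 = 0.050469.
u_3 = 0.050469 × 0.488 + 0.015 = 0.039629.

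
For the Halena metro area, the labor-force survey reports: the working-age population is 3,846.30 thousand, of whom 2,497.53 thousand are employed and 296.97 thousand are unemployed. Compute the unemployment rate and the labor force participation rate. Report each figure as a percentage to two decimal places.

Unemployment rate ≈ 10.63%; labor force participation rate ≈ 72.65%.

Labor force = employed + unemployed = 2,497.53 + 296.97 = 2,794.50 thousand.
Unemployment rate = 296.97 / 2,794.50 = 10.63%.
Labor force participation rate = 2,794.50 / 3,846.30 = 72.65%.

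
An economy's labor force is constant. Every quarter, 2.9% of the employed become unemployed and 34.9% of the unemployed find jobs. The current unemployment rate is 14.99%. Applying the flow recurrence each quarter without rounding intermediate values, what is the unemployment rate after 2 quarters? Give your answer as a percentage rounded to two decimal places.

Unemployment rate after two quarters ≈ 10.50%.

With a fixed labor force, u_{t+1} = u_t + s·(1−u_t) − f·u_t = u_t·(1−s−f) + s.
Here 1−s−f = 0.622 and s = 0.029.
u_1 = 0.149900 × 0.622 + 0.029 = 0.122238.
u_2 = 0.122238 × 0.622 + 0.029 = 0.105032.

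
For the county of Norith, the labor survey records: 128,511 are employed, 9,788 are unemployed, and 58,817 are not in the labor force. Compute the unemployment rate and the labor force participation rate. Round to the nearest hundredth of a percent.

Labor force = employed + unemployed = 128,511 + 9,788 = 138,299.
Working-age population = 138,299 + 58,817 = 197,116.
Unemployment rate = 9,788 / 138,299 = 7.08%.
Labor force participation rate = 138,299 / 197,116 = 70.16%.

Unemployment rate ≈ 7.08%; labor force participation rate ≈ 70.16%.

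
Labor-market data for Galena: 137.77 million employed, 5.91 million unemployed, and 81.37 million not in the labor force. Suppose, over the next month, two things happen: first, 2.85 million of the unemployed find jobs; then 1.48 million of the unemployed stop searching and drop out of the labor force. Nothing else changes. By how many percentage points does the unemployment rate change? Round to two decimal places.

The unemployment rate changes by −3.00 percentage points.

Initially, labor force = 137.77 + 5.91 = 143.68 million, so u = 5.91/143.68 = 4.11%.
After the first change, unemployed falls and employed rises by 2.85; labor force unchanged → E = 140.62, U = 3.06, labor force = 143.68 million.
After the second change, unemployed and labor force both fall by 1.48 → E = 140.62, U = 1.58, labor force = 142.20 million.
New unemployment rate = 1.58 / 142.20 = 1.11%.
Change = 1.11% − 4.11% = −3.00 percentage points.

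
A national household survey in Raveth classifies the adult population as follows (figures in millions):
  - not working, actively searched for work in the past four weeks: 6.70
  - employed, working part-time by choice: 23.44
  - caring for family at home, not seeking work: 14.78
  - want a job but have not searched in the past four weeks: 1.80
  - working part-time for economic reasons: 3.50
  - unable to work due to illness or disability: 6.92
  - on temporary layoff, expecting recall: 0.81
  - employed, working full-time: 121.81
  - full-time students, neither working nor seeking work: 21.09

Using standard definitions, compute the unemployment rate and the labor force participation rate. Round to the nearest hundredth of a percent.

Employed = 23.44 + 3.50 + 121.81 = 148.75 million (anyone who worked, including part-time for economic reasons, counts as employed).
Unemployed = 6.70 + 0.81 = 7.51 million (jobless and actively searching, or on temporary layoff).
Labor force = 148.75 + 7.51 = 156.26 million.
Not in labor force = 14.78 + 1.80 + 6.92 + 21.09 = 44.59 million (those not working and not actively searching are outside the labor force — including those who want a job but have given up searching).
Civilian working-age population = 156.26 + 44.59 = 200.85 million.
Unemployment rate = 7.51 / 156.26 = 4.81%.
Labor force participation rate = 156.26 / 200.85 = 77.80%.

Unemployment rate ≈ 4.81%; labor force participation rate ≈ 77.80%.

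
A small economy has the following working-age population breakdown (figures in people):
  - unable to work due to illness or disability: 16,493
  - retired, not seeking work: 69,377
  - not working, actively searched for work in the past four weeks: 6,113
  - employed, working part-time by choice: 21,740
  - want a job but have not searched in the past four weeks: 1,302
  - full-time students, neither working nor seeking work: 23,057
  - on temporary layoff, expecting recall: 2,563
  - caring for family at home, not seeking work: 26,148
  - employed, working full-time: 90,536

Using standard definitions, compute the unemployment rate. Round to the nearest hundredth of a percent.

Employed = 21,740 + 90,536 = 112,276.
Unemployed = 6,113 + 2,563 = 8,676 (jobless and actively searching, or on temporary layoff).
Labor force = 112,276 + 8,676 = 120,952.
Unemployment rate = 8,676 / 120,952 = 7.17%.

Unemployment rate ≈ 7.17%.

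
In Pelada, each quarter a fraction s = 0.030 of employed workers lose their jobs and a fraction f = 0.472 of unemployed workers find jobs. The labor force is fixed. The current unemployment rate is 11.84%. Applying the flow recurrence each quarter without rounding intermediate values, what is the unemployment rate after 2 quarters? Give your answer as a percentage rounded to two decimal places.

With a fixed labor force, u_{t+1} = u_t + s·(1−u_t) − f·u_t = u_t·(1−s−f) + s.
Here 1−s−f = 0.498 and s = 0.030.
u_1 = 0.118400 × 0.498 + 0.030 = 0.088963.
u_2 = 0.088963 × 0.498 + 0.030 = 0.074304.

Unemployment rate after two quarters ≈ 7.43%.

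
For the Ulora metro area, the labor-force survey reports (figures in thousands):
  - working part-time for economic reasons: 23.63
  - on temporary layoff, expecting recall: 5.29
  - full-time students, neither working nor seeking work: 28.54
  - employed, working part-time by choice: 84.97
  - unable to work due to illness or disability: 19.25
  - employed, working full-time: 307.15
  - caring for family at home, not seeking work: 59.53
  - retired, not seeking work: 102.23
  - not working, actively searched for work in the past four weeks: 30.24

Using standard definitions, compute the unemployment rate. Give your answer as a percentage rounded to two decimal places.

Unemployment rate ≈ 7.87%.

Employed = 23.63 + 84.97 + 307.15 = 415.75 thousand (anyone who worked, including part-time for economic reasons, counts as employed).
Unemployed = 5.29 + 30.24 = 35.53 thousand (jobless and actively searching, or on temporary layoff).
Labor force = 415.75 + 35.53 = 451.28 thousand.
Unemployment rate = 35.53 / 451.28 = 7.87%.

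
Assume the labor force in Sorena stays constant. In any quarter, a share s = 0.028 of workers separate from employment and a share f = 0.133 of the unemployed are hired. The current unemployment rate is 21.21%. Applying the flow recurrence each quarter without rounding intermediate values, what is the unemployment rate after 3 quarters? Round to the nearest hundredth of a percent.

With a fixed labor force, u_{t+1} = u_t + s·(1−u_t) − f·u_t = u_t·(1−s−f) + s.
Here 1−s−f = 0.839 and s = 0.028.
u_1 = 0.212100 × 0.839 + 0.028 = 0.205952.
u_2 = 0.205952 × 0.839 + 0.028 = 0.200794.
u_3 = 0.200794 × 0.839 + 0.028 = 0.196466.

Unemployment rate after three quarters ≈ 19.65%.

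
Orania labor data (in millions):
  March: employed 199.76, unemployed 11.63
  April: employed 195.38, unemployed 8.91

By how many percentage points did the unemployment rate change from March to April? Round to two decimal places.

March: labor force = 199.76 + 11.63 = 211.39; u = 11.63/211.39 = 5.50%.
April: labor force = 195.38 + 8.91 = 204.29; u = 8.91/204.29 = 4.36%.
Change = 4.36% − 5.50% = −1.14 pp.

The unemployment rate changed by −1.14 percentage points.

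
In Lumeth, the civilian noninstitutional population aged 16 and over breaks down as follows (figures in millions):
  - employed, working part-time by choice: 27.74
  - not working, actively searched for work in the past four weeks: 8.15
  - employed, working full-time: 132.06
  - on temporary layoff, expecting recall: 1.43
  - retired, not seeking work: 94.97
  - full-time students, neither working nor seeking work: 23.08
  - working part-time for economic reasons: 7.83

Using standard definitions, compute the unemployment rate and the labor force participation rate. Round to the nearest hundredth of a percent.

Unemployment rate ≈ 5.41%; labor force participation rate ≈ 60.02%.

Employed = 27.74 + 132.06 + 7.83 = 167.63 million (anyone who worked, including part-time for economic reasons, counts as employed).
Unemployed = 8.15 + 1.43 = 9.58 million (jobless and actively searching, or on temporary layoff).
Labor force = 167.63 + 9.58 = 177.21 million.
Not in labor force = 94.97 + 23.08 = 118.05 million (those not working and not actively searching are outside the labor force).
Civilian working-age population = 177.21 + 118.05 = 295.26 million.
Unemployment rate = 9.58 / 177.21 = 5.41%.
Labor force participation rate = 177.21 / 295.26 = 60.02%.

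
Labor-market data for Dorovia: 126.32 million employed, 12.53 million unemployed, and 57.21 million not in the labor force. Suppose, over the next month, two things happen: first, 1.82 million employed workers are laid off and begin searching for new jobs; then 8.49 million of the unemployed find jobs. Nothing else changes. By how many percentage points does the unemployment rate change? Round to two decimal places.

Initially, labor force = 126.32 + 12.53 = 138.85 million, so u = 12.53/138.85 = 9.02%.
After the first change, employed falls and unemployed rises by 1.82; labor force unchanged → E = 124.50, U = 14.35, labor force = 138.85 million.
After the second change, unemployed falls and employed rises by 8.49; labor force unchanged → E = 132.99, U = 5.86, labor force = 138.85 million.
New unemployment rate = 5.86 / 138.85 = 4.22%.
Change = 4.22% − 9.02% = −4.80 percentage points.

The unemployment rate changes by −4.80 percentage points.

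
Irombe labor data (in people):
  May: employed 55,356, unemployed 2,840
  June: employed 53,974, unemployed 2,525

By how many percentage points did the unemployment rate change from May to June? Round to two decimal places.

The unemployment rate changed by −0.41 percentage points.

May: labor force = 55,356 + 2,840 = 58,196; u = 2,840/58,196 = 4.88%.
June: labor force = 53,974 + 2,525 = 56,499; u = 2,525/56,499 = 4.47%.
Change = 4.47% − 4.88% = −0.41 pp.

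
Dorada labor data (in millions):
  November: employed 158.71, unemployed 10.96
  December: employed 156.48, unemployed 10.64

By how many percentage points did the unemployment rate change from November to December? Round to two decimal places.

November: labor force = 158.71 + 10.96 = 169.67; u = 10.96/169.67 = 6.46%.
December: labor force = 156.48 + 10.64 = 167.12; u = 10.64/167.12 = 6.37%.
Change = 6.37% − 6.46% = −0.09 pp.

The unemployment rate changed by −0.09 percentage points.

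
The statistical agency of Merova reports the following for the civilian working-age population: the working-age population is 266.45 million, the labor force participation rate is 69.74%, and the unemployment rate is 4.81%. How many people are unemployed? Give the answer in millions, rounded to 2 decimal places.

About 8.94 million are unemployed.

Labor force = 0.6974 × 266.45 = 185.82 million.
Unemployed = 0.0481 × 185.82 ≈ 8.94 million.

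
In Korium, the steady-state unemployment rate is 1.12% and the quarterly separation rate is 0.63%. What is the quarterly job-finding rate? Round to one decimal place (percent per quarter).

From u* = s/(s+f): f = s·(1−u)/u.
f = 0.63 × (1 − 0.0112) / 0.0112 = 0.6229 / 0.0112 ≈ 55.6% per quarter.

Job-finding rate ≈ 55.6% per quarter.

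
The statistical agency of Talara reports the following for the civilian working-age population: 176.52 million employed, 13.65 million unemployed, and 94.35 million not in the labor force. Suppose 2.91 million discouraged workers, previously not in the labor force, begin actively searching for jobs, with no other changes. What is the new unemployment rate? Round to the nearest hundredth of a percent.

Initially, labor force = 176.52 + 13.65 = 190.17 million, so u = 13.65/190.17 = 7.18%.
After the change, unemployed and labor force both rise by 2.91 → E = 176.52, U = 16.56, labor force = 193.08 million.
New unemployment rate = 16.56 / 193.08 = 8.58%.

New unemployment rate ≈ 8.58%.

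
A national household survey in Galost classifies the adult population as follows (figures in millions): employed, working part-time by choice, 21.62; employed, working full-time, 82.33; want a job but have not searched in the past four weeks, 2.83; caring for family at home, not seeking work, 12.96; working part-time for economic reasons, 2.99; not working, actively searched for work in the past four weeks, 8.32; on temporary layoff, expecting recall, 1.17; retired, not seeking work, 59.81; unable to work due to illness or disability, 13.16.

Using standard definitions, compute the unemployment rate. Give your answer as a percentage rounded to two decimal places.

Employed = 21.62 + 82.33 + 2.99 = 106.94 million (anyone who worked, including part-time for economic reasons, counts as employed).
Unemployed = 8.32 + 1.17 = 9.49 million (jobless and actively searching, or on temporary layoff).
Labor force = 106.94 + 9.49 = 116.43 million.
Unemployment rate = 9.49 / 116.43 = 8.15%.

Unemployment rate ≈ 8.15%.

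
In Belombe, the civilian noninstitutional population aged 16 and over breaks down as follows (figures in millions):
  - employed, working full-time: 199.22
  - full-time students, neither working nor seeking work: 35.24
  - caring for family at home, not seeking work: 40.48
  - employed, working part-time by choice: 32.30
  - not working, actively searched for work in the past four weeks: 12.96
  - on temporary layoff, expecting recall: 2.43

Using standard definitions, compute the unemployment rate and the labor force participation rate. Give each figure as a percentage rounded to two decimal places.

Unemployment rate ≈ 6.23%; labor force participation rate ≈ 76.53%.

Employed = 199.22 + 32.30 = 231.52 million.
Unemployed = 12.96 + 2.43 = 15.39 million (jobless and actively searching, or on temporary layoff).
Labor force = 231.52 + 15.39 = 246.91 million.
Not in labor force = 35.24 + 40.48 = 75.72 million (those not working and not actively searching are outside the labor force).
Civilian working-age population = 246.91 + 75.72 = 322.63 million.
Unemployment rate = 15.39 / 246.91 = 6.23%.
Labor force participation rate = 246.91 / 322.63 = 76.53%.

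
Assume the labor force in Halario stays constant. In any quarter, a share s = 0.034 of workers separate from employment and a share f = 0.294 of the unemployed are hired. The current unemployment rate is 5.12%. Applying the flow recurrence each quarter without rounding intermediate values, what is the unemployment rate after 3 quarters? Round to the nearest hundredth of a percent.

Unemployment rate after three quarters ≈ 8.77%.

With a fixed labor force, u_{t+1} = u_t + s·(1−u_t) − f·u_t = u_t·(1−s−f) + s.
Here 1−s−f = 0.672 and s = 0.034.
u_1 = 0.051200 × 0.672 + 0.034 = 0.068406.
u_2 = 0.068406 × 0.672 + 0.034 = 0.079969.
u_3 = 0.079969 × 0.672 + 0.034 = 0.087739.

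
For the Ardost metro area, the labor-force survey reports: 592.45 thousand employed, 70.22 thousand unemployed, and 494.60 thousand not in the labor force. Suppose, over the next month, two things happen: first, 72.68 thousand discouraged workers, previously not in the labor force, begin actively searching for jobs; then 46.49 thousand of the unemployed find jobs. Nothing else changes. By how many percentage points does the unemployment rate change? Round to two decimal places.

The unemployment rate changes by +2.51 percentage points.

Initially, labor force = 592.45 + 70.22 = 662.67 thousand, so u = 70.22/662.67 = 10.60%.
After the first change, unemployed and labor force both rise by 72.68 → E = 592.45, U = 142.90, labor force = 735.35 thousand.
After the second change, unemployed falls and employed rises by 46.49; labor force unchanged → E = 638.94, U = 96.41, labor force = 735.35 thousand.
New unemployment rate = 96.41 / 735.35 = 13.11%.
Change = 13.11% − 10.60% = +2.51 percentage points.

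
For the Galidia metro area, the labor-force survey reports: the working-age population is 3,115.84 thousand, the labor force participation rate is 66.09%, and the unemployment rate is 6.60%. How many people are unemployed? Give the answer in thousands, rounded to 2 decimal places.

About 135.91 thousand are unemployed.

Labor force = 0.6609 × 3,115.84 = 2,059.26 thousand.
Unemployed = 0.0660 × 2,059.26 ≈ 135.91 thousand.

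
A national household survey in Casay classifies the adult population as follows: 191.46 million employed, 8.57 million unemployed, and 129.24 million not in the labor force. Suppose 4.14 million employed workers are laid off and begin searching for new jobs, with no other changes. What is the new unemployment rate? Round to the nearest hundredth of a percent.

New unemployment rate ≈ 6.35%.

Initially, labor force = 191.46 + 8.57 = 200.03 million, so u = 8.57/200.03 = 4.28%.
After the change, employed falls and unemployed rises by 4.14; labor force unchanged → E = 187.32, U = 12.71, labor force = 200.03 million.
New unemployment rate = 12.71 / 200.03 = 6.35%.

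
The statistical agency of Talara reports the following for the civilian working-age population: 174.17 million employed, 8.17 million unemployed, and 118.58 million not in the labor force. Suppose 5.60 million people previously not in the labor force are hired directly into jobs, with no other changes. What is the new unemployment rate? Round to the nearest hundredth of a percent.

New unemployment rate ≈ 4.35%.

Initially, labor force = 174.17 + 8.17 = 182.34 million, so u = 8.17/182.34 = 4.48%.
After the change, employed and labor force both rise by 5.60; unemployed unchanged → E = 179.77, U = 8.17, labor force = 187.94 million.
New unemployment rate = 8.17 / 187.94 = 4.35%.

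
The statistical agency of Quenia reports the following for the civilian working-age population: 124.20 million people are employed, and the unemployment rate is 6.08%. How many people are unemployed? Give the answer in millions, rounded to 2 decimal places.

About 8.04 million are unemployed.

Let U be the number unemployed. The labor force is E + U, and U/(E+U) = 0.0608.
So U = 0.0608 × 124.20 / (1 − 0.0608) = 7.5514 / 0.9392 ≈ 8.04 million.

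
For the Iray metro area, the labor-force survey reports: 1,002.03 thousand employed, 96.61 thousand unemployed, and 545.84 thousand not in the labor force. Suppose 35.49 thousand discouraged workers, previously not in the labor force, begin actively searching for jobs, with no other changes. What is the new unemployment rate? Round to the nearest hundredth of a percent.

Initially, labor force = 1,002.03 + 96.61 = 1,098.64 thousand, so u = 96.61/1,098.64 = 8.79%.
After the change, unemployed and labor force both rise by 35.49 → E = 1,002.03, U = 132.10, labor force = 1,134.13 thousand.
New unemployment rate = 132.10 / 1,134.13 = 11.65%.

New unemployment rate ≈ 11.65%.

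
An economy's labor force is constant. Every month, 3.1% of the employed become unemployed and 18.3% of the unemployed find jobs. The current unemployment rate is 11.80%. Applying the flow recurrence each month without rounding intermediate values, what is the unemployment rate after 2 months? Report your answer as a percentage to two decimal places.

Unemployment rate after two months ≈ 12.83%.

With a fixed labor force, u_{t+1} = u_t + s·(1−u_t) − f·u_t = u_t·(1−s−f) + s.
Here 1−s−f = 0.786 and s = 0.031.
u_1 = 0.118000 × 0.786 + 0.031 = 0.123748.
u_2 = 0.123748 × 0.786 + 0.031 = 0.128266.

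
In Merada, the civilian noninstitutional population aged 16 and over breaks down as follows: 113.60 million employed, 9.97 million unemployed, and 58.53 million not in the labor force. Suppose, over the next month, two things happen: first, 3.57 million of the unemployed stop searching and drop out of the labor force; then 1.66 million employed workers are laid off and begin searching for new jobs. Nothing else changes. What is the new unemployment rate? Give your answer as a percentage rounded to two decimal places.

Initially, labor force = 113.60 + 9.97 = 123.57 million, so u = 9.97/123.57 = 8.07%.
After the first change, unemployed and labor force both fall by 3.57 → E = 113.60, U = 6.40, labor force = 120.00 million.
After the second change, employed falls and unemployed rises by 1.66; labor force unchanged → E = 111.94, U = 8.06, labor force = 120.00 million.
New unemployment rate = 8.06 / 120.00 = 6.72%.

New unemployment rate ≈ 6.72%.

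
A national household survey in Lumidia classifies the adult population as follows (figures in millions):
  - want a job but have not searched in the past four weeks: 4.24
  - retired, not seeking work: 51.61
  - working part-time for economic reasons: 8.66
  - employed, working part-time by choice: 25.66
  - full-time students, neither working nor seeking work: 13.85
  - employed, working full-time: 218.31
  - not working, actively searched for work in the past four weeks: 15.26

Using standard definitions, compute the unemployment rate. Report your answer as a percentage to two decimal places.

Employed = 8.66 + 25.66 + 218.31 = 252.63 million (anyone who worked, including part-time for economic reasons, counts as employed).
Unemployed = 15.26 million.
Labor force = 252.63 + 15.26 = 267.89 million.
Unemployment rate = 15.26 / 267.89 = 5.70%.

Unemployment rate ≈ 5.70%.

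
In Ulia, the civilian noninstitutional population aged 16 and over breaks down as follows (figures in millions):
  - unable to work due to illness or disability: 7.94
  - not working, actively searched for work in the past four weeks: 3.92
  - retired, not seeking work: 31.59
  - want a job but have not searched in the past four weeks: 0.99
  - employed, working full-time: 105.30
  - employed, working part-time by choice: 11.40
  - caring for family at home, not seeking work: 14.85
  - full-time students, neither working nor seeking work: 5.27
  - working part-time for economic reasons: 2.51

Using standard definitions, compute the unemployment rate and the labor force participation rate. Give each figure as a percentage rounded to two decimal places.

Unemployment rate ≈ 3.18%; labor force participation rate ≈ 67.00%.

Employed = 105.30 + 11.40 + 2.51 = 119.21 million (anyone who worked, including part-time for economic reasons, counts as employed).
Unemployed = 3.92 million.
Labor force = 119.21 + 3.92 = 123.13 million.
Not in labor force = 7.94 + 31.59 + 0.99 + 14.85 + 5.27 = 60.64 million (those not working and not actively searching are outside the labor force — including those who want a job but have given up searching).
Civilian working-age population = 123.13 + 60.64 = 183.77 million.
Unemployment rate = 3.92 / 123.13 = 3.18%.
Labor force participation rate = 123.13 / 183.77 = 67.00%.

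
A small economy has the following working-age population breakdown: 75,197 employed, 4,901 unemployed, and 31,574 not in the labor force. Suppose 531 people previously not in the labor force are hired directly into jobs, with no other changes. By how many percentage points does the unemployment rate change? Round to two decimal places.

Initially, labor force = 75,197 + 4,901 = 80,098, so u = 4,901/80,098 = 6.12%.
After the change, employed and labor force both rise by 531; unemployed unchanged → E = 75,728, U = 4,901, labor force = 80,629.
New unemployment rate = 4,901 / 80,629 = 6.08%.
Change = 6.08% − 6.12% = −0.04 percentage points.

The unemployment rate changes by −0.04 percentage points.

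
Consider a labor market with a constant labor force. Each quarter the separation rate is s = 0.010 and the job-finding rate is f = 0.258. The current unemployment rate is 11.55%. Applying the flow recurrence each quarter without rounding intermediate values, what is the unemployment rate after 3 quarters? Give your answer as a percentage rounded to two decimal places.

With a fixed labor force, u_{t+1} = u_t + s·(1−u_t) − f·u_t = u_t·(1−s−f) + s.
Here 1−s−f = 0.732 and s = 0.010.
u_1 = 0.115500 × 0.732 + 0.010 = 0.094546.
u_2 = 0.094546 × 0.732 + 0.010 = 0.079208.
u_3 = 0.079208 × 0.732 + 0.010 = 0.067980.

Unemployment rate after three quarters ≈ 6.80%.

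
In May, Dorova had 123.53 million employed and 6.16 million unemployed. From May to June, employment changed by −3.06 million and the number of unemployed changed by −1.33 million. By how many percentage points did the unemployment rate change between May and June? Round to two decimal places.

The unemployment rate changed by −0.90 percentage points.

May: labor force = 123.53 + 6.16 = 129.69; u = 6.16/129.69 = 4.75%.
June: labor force = 120.47 + 4.83 = 125.30; u = 4.83/125.30 = 3.85%.
Change = 3.85% − 4.75% = −0.90 pp.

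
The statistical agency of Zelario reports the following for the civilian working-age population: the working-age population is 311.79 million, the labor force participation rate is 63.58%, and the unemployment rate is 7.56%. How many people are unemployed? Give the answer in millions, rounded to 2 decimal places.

About 14.99 million are unemployed.

Labor force = 0.6358 × 311.79 = 198.24 million.
Unemployed = 0.0756 × 198.24 ≈ 14.99 million.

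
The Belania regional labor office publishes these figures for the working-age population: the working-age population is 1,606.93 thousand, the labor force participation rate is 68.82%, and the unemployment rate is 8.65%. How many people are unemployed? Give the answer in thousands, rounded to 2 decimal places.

About 95.66 thousand are unemployed.

Labor force = 0.6882 × 1,606.93 = 1,105.89 thousand.
Unemployed = 0.0865 × 1,105.89 ≈ 95.66 thousand.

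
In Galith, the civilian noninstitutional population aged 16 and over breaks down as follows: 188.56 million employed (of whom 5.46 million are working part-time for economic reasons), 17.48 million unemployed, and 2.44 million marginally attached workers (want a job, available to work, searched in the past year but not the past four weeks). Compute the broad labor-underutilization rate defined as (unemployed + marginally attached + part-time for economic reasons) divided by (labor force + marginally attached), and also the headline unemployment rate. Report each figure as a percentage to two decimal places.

Labor force = 188.56 + 17.48 = 206.04 million.
Numerator = 17.48 + 2.44 + 5.46 = 25.38 million.
Denominator = 206.04 + 2.44 = 208.48 million.
Broad rate = 25.38 / 208.48 = 12.17%.
Headline unemployment rate = 17.48 / 206.04 = 8.48%.

Broad underutilization rate ≈ 12.17%; headline unemployment rate ≈ 8.48%.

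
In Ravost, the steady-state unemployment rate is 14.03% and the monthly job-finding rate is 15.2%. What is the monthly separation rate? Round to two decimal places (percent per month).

Separation rate ≈ 2.48% per month.

From u* = s/(s+f): s = u·f/(1−u).
s = 0.1403 × 15.2 / (1 − 0.1403) = 2.1326 / 0.8597 ≈ 2.48% per month.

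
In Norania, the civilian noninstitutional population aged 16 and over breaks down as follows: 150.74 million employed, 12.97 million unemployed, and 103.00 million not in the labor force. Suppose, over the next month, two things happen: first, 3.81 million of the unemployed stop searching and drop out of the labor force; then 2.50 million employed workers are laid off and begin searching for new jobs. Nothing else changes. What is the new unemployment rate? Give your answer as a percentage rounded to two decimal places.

New unemployment rate ≈ 7.29%.

Initially, labor force = 150.74 + 12.97 = 163.71 million, so u = 12.97/163.71 = 7.92%.
After the first change, unemployed and labor force both fall by 3.81 → E = 150.74, U = 9.16, labor force = 159.90 million.
After the second change, employed falls and unemployed rises by 2.50; labor force unchanged → E = 148.24, U = 11.66, labor force = 159.90 million.
New unemployment rate = 11.66 / 159.90 = 7.29%.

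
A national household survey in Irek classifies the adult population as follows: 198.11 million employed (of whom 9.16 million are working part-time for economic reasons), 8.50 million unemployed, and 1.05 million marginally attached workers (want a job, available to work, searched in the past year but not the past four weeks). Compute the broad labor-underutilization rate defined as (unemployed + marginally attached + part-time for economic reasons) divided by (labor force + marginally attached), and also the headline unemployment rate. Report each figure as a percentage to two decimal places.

Labor force = 198.11 + 8.50 = 206.61 million.
Numerator = 8.50 + 1.05 + 9.16 = 18.71 million.
Denominator = 206.61 + 1.05 = 207.66 million.
Broad rate = 18.71 / 207.66 = 9.01%.
Headline unemployment rate = 8.50 / 206.61 = 4.11%.

Broad underutilization rate ≈ 9.01%; headline unemployment rate ≈ 4.11%.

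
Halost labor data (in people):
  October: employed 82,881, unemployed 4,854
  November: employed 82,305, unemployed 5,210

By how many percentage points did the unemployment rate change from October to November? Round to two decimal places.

The unemployment rate changed by +0.42 percentage points.

October: labor force = 82,881 + 4,854 = 87,735; u = 4,854/87,735 = 5.53%.
November: labor force = 82,305 + 5,210 = 87,515; u = 5,210/87,515 = 5.95%.
Change = 5.95% − 5.53% = +0.42 pp.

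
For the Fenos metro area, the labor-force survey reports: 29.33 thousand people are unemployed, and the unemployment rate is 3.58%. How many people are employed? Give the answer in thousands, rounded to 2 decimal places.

About 789.94 thousand are employed.

Labor force = U / u = 29.33 / 0.0358 ≈ 819.27 thousand.
Employed = labor force − unemployed = 819.27 − 29.33 = 789.94 thousand.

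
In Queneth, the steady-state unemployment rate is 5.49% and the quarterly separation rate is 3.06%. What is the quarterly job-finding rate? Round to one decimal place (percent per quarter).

Job-finding rate ≈ 52.7% per quarter.

From u* = s/(s+f): f = s·(1−u)/u.
f = 3.06 × (1 − 0.0549) / 0.0549 = 2.8920 / 0.0549 ≈ 52.7% per quarter.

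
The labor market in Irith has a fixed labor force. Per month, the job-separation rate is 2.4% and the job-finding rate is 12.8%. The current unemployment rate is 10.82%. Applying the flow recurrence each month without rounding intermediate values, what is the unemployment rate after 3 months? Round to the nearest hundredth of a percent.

With a fixed labor force, u_{t+1} = u_t + s·(1−u_t) − f·u_t = u_t·(1−s−f) + s.
Here 1−s−f = 0.848 and s = 0.024.
u_1 = 0.108200 × 0.848 + 0.024 = 0.115754.
u_2 = 0.115754 × 0.848 + 0.024 = 0.122159.
u_3 = 0.122159 × 0.848 + 0.024 = 0.127591.

Unemployment rate after three months ≈ 12.76%.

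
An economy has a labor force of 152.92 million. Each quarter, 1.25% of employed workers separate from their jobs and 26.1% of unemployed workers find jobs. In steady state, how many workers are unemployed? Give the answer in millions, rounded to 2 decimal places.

Steady-state unemployment rate u* = s/(s+f) = 1.25/(1.25+26.1) = 0.045704.
Unemployed = u* × labor force = 0.045704 × 152.92 ≈ 6.99 million.

About 6.99 million are unemployed in steady state.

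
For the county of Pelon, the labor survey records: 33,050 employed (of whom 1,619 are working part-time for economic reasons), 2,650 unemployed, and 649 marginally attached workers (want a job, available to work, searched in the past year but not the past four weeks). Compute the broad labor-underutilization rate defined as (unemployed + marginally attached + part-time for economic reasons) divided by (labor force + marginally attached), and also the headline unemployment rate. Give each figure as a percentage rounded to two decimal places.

Broad underutilization rate ≈ 13.53%; headline unemployment rate ≈ 7.42%.

Labor force = 33,050 + 2,650 = 35,700.
Numerator = 2,650 + 649 + 1,619 = 4,918.
Denominator = 35,700 + 649 = 36,349.
Broad rate = 4,918 / 36,349 = 13.53%.
Headline unemployment rate = 2,650 / 35,700 = 7.42%.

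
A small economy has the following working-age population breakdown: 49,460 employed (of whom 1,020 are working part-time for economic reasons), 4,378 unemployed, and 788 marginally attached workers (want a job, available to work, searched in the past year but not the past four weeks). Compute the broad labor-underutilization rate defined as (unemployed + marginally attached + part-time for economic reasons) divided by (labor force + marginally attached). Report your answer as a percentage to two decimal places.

Broad underutilization rate ≈ 11.32%.

Labor force = 49,460 + 4,378 = 53,838.
Numerator = 4,378 + 788 + 1,020 = 6,186.
Denominator = 53,838 + 788 = 54,626.
Broad rate = 6,186 / 54,626 = 11.32%.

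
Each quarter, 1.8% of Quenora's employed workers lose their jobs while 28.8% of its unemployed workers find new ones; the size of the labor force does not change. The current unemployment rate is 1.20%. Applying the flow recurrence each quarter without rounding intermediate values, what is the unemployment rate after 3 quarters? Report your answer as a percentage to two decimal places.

Unemployment rate after three quarters ≈ 4.32%.

With a fixed labor force, u_{t+1} = u_t + s·(1−u_t) − f·u_t = u_t·(1−s−f) + s.
Here 1−s−f = 0.694 and s = 0.018.
u_1 = 0.012000 × 0.694 + 0.018 = 0.026328.
u_2 = 0.026328 × 0.694 + 0.018 = 0.036272.
u_3 = 0.036272 × 0.694 + 0.018 = 0.043173.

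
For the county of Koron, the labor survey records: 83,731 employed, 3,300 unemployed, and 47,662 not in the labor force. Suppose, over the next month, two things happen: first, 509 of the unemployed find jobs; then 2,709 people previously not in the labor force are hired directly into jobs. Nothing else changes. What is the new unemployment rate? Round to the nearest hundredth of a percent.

Initially, labor force = 83,731 + 3,300 = 87,031, so u = 3,300/87,031 = 3.79%.
After the first change, unemployed falls and employed rises by 509; labor force unchanged → E = 84,240, U = 2,791, labor force = 87,031.
After the second change, employed and labor force both rise by 2,709; unemployed unchanged → E = 86,949, U = 2,791, labor force = 89,740.
New unemployment rate = 2,791 / 89,740 = 3.11%.

New unemployment rate ≈ 3.11%.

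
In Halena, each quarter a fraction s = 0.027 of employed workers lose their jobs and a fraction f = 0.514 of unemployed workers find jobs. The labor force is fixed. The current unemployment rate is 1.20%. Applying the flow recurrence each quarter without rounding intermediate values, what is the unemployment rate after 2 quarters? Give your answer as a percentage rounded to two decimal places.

Unemployment rate after two quarters ≈ 4.19%.

With a fixed labor force, u_{t+1} = u_t + s·(1−u_t) − f·u_t = u_t·(1−s−f) + s.
Here 1−s−f = 0.459 and s = 0.027.
u_1 = 0.012000 × 0.459 + 0.027 = 0.032508.
u_2 = 0.032508 × 0.459 + 0.027 = 0.041921.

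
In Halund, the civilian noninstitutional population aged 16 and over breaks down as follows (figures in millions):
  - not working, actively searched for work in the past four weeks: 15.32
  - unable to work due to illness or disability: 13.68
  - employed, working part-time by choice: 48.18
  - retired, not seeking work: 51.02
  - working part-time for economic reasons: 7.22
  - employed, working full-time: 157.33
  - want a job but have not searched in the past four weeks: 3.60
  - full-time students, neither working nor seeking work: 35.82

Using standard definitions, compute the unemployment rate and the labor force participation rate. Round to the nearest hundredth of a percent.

Employed = 48.18 + 7.22 + 157.33 = 212.73 million (anyone who worked, including part-time for economic reasons, counts as employed).
Unemployed = 15.32 million.
Labor force = 212.73 + 15.32 = 228.05 million.
Not in labor force = 13.68 + 51.02 + 3.60 + 35.82 = 104.12 million (those not working and not actively searching are outside the labor force — including those who want a job but have given up searching).
Civilian working-age population = 228.05 + 104.12 = 332.17 million.
Unemployment rate = 15.32 / 228.05 = 6.72%.
Labor force participation rate = 228.05 / 332.17 = 68.65%.

Unemployment rate ≈ 6.72%; labor force participation rate ≈ 68.65%.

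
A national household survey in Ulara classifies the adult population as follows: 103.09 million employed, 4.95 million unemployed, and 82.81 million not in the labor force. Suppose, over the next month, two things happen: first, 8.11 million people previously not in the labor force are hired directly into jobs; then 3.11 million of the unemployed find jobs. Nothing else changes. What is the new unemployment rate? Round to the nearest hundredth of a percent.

Initially, labor force = 103.09 + 4.95 = 108.04 million, so u = 4.95/108.04 = 4.58%.
After the first change, employed and labor force both rise by 8.11; unemployed unchanged → E = 111.20, U = 4.95, labor force = 116.15 million.
After the second change, unemployed falls and employed rises by 3.11; labor force unchanged → E = 114.31, U = 1.84, labor force = 116.15 million.
New unemployment rate = 1.84 / 116.15 = 1.58%.

New unemployment rate ≈ 1.58%.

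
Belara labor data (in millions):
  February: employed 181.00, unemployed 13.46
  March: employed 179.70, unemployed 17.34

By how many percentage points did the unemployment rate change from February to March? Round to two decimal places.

February: labor force = 181.00 + 13.46 = 194.46; u = 13.46/194.46 = 6.92%.
March: labor force = 179.70 + 17.34 = 197.04; u = 17.34/197.04 = 8.80%.
Change = 8.80% − 6.92% = +1.88 pp.

The unemployment rate changed by +1.88 percentage points.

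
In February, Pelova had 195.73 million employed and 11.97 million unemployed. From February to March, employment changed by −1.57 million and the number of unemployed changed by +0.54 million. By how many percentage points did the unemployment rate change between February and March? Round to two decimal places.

February: labor force = 195.73 + 11.97 = 207.70; u = 11.97/207.70 = 5.76%.
March: labor force = 194.16 + 12.51 = 206.67; u = 12.51/206.67 = 6.05%.
Change = 6.05% − 5.76% = +0.29 pp.

The unemployment rate changed by +0.29 percentage points.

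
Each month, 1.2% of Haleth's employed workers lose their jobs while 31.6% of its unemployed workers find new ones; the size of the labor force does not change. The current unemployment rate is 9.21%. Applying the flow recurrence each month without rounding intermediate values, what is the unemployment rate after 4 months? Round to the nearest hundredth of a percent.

With a fixed labor force, u_{t+1} = u_t + s·(1−u_t) − f·u_t = u_t·(1−s−f) + s.
Here 1−s−f = 0.672 and s = 0.012.
u_1 = 0.092100 × 0.672 + 0.012 = 0.073891.
u_2 = 0.073891 × 0.672 + 0.012 = 0.061655.
u_3 = 0.061655 × 0.672 + 0.012 = 0.053432.
u_4 = 0.053432 × 0.672 + 0.012 = 0.047906.

Unemployment rate after four months ≈ 4.79%.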